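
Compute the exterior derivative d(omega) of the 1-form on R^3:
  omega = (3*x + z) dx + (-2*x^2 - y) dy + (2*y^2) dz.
d(omega) = (-4*x) dx ∧ dy + (-1) dx ∧ dz + (4*y) dy ∧ dz

For a 1-form omega = sum_i f_i dx_i, the exterior derivative is
  d(omega) = sum_{i < j} (∂f_j/∂x_i - ∂f_i/∂x_j) dx_i ∧ dx_j.
  coefficient of dx ∧ dy: ∂f_2/∂x - ∂f_1/∂y = ∂(-2*x^2 - y)/∂x - ∂(3*x + z)/∂y = -4*x
  coefficient of dx ∧ dz: ∂f_3/∂x - ∂f_1/∂z = ∂(2*y^2)/∂x - ∂(3*x + z)/∂z = -1
  coefficient of dy ∧ dz: ∂f_3/∂y - ∂f_2/∂z = ∂(2*y^2)/∂y - ∂(-2*x^2 - y)/∂z = 4*y
Assembling: d(omega) = (-4*x) dx ∧ dy + (-1) dx ∧ dz + (4*y) dy ∧ dz.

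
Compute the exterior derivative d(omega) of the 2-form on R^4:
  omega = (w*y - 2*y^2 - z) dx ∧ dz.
d(omega) = (-w + 4*y) dx ∧ dy ∧ dz + (y) dx ∧ dz ∧ dw

For a 2-form omega = sum_{i<j} g_{ij} dx_i ∧ dx_j, the exterior derivative is
  d(omega) = sum_{i<j} d(g_{ij}) ∧ dx_i ∧ dx_j = sum_{i<j, k} (∂g_{ij}/∂x_k) dx_k ∧ dx_i ∧ dx_j.
Expand each term, using dx_k ∧ dx_i ∧ dx_j = sgn(permutation) dx_{(a)} ∧ dx_{(b)} ∧ dx_{(c)} with (a < b < c) sorted:
  d(w*y - 2*y^2 - z) includes (∂/∂y)(w*y - 2*y^2 - z) dy = (w - 4*y) dy, which multiplied by dx ∧ dz gives (-w + 4*y) dx ∧ dy ∧ dz
  d(w*y - 2*y^2 - z) includes (∂/∂w)(w*y - 2*y^2 - z) dw = (y) dw, which multiplied by dx ∧ dz gives (y) dx ∧ dz ∧ dw
Collecting like 3-forms: d(omega) = (-w + 4*y) dx ∧ dy ∧ dz + (y) dx ∧ dz ∧ dw.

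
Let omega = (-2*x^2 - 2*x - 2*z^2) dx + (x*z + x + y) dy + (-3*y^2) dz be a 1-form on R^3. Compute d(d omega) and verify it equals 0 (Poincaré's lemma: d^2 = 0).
d(d omega) = 0

Step 1: d omega = sum_{i<j} (∂f_j/∂x_i - ∂f_i/∂x_j) dx_i ∧ dx_j:
  coeff of dx ∧ dy: z + 1
  coeff of dx ∧ dz: 4*z
  coeff of dy ∧ dz: -x - 6*y
Step 2: Apply d again to each 2-form coefficient. The only possible 3-form in R^3 is dx ∧ dy ∧ dz, with coefficient
  ∂(coeff of dy∧dz)/∂x - ∂(coeff of dx∧dz)/∂y + ∂(coeff of dx∧dy)/∂z
  = ∂/∂x (-x - 6*y) - ∂/∂y (4*z) + ∂/∂z (z + 1).
Each of these terms simplifies to sums of mixed partials that cancel in pairs. The result is 0 (by equality of mixed partials for smooth functions — Schwarz / Clairaut).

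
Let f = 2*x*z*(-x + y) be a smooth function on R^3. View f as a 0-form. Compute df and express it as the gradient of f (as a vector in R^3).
df = (2*z*(-2*x + y)) dx + (2*x*z) dy + (2*x*(-x + y)) dz; grad f = (2*z*(-2*x + y), 2*x*z, 2*x*(-x + y))

For a 0-form f, d f = (∂f/∂x) dx + (∂f/∂y) dy + (∂f/∂z) dz. The components of the vector representation are exactly the entries of grad f in Cartesian coordinates:
  ∂f/∂x = 2*z*(-2*x + y)
  ∂f/∂y = 2*x*z
  ∂f/∂z = 2*x*(-x + y).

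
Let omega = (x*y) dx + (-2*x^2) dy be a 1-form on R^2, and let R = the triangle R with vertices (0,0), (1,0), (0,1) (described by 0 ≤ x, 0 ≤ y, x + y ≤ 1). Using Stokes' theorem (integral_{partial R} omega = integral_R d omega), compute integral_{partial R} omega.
integral_(partial R) omega = -5/6

Stokes: integral_partial_R omega = integral_R d omega with d omega = (∂Q/∂x - ∂P/∂y) dx ∧ dy.
  ∂Q/∂x = -4*x
  ∂P/∂y = x
  integrand = ∂Q/∂x - ∂P/∂y = -5*x.
Integrating over R: integral_0^1 integral_0^{1-x} (-5*x) dy dx = -5/6.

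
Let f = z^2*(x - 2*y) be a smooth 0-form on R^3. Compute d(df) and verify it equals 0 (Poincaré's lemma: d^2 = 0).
d(df) = 0

Step 1: df = sum_i (∂f/∂x_i) dx_i = (z^2) dx + (-2*z^2) dy + (2*z*(x - 2*y)) dz.
Step 2: Apply d again. Using the 1-form formula, the coefficient of dx ∧ dy in d(df) is ∂^2 f/∂x ∂y - ∂^2 f/∂y ∂x = (0) - (0) = 0 (equality of mixed partials for smooth f).
Similarly for dx ∧ dz and dy ∧ dz — all coefficients vanish. So d(df) = 0.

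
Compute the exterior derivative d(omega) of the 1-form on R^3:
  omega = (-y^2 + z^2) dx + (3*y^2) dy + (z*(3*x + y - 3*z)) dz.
d(omega) = (2*y) dx ∧ dy + (z) dx ∧ dz + (z) dy ∧ dz

For a 1-form omega = sum_i f_i dx_i, the exterior derivative is
  d(omega) = sum_{i < j} (∂f_j/∂x_i - ∂f_i/∂x_j) dx_i ∧ dx_j.
  coefficient of dx ∧ dy: ∂f_2/∂x - ∂f_1/∂y = ∂(3*y^2)/∂x - ∂(-y^2 + z^2)/∂y = 2*y
  coefficient of dx ∧ dz: ∂f_3/∂x - ∂f_1/∂z = ∂(z*(3*x + y - 3*z))/∂x - ∂(-y^2 + z^2)/∂z = z
  coefficient of dy ∧ dz: ∂f_3/∂y - ∂f_2/∂z = ∂(z*(3*x + y - 3*z))/∂y - ∂(3*y^2)/∂z = z
Assembling: d(omega) = (2*y) dx ∧ dy + (z) dx ∧ dz + (z) dy ∧ dz.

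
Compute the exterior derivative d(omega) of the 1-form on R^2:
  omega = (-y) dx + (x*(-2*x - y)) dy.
d(omega) = (-4*x - y + 1) dx ∧ dy

For a 1-form omega = sum_i f_i dx_i, the exterior derivative is
  d(omega) = sum_{i < j} (∂f_j/∂x_i - ∂f_i/∂x_j) dx_i ∧ dx_j.
  coefficient of dx ∧ dy: ∂f_2/∂x - ∂f_1/∂y = ∂(x*(-2*x - y))/∂x - ∂(-y)/∂y = -4*x - y + 1
Assembling: d(omega) = (-4*x - y + 1) dx ∧ dy.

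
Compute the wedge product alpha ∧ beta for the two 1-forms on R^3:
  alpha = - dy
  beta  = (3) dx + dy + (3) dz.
alpha ∧ beta = (3) dx ∧ dy + (-3) dy ∧ dz

Distribute the wedge, using dx_i ∧ dx_j = -dx_j ∧ dx_i and dx_i ∧ dx_i = 0. For each pair (i, j) with i < j, the coefficient of dx_i ∧ dx_j in alpha ∧ beta is (alpha_i * beta_j - alpha_j * beta_i). Collecting: alpha ∧ beta = (3) dx ∧ dy + (-3) dy ∧ dz.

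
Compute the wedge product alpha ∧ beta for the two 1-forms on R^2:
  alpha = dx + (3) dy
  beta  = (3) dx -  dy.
alpha ∧ beta = (-10) dx ∧ dy

Distribute the wedge, using dx_i ∧ dx_j = -dx_j ∧ dx_i and dx_i ∧ dx_i = 0. For each pair (i, j) with i < j, the coefficient of dx_i ∧ dx_j in alpha ∧ beta is (alpha_i * beta_j - alpha_j * beta_i). Collecting: alpha ∧ beta = (-10) dx ∧ dy.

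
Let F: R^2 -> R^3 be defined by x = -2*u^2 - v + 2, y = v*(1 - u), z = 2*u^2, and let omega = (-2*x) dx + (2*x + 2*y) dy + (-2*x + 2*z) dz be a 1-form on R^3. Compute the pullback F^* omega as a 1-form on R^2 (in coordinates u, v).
F^* omega = (16*u^3 + 4*u^2*v + 2*u*v^2 - 4*v) du + (4*u^3 + 2*u^2*v - 8*u^2 - 2*u*v - 4*u - 2*v + 8) dv

Using F^*(f dg) = (f ∘ F) d(g ∘ F), substitute each coordinate x_i by F_i(u, v) in f_i, and replace dx_i by d F_i = (∂F_i/∂u) du + (∂F_i/∂v) dv.
  For the x component: f_1(F) = 4*u^2 + 2*v - 4; d F_1 = (-4*u) du + (-1) dv
  For the y component: f_2(F) = -4*u^2 - 2*u*v + 4; d F_2 = (-v) du + (1 - u) dv
  For the z component: f_3(F) = 8*u^2 + 2*v - 4; d F_3 = (4*u) du + (0) dv
Combining and collecting du, dv coefficients:
  coeff of du: 16*u^3 + 4*u^2*v + 2*u*v^2 - 4*v
  coeff of dv: 4*u^3 + 2*u^2*v - 8*u^2 - 2*u*v - 4*u - 2*v + 8
F^* omega = (16*u^3 + 4*u^2*v + 2*u*v^2 - 4*v) du + (4*u^3 + 2*u^2*v - 8*u^2 - 2*u*v - 4*u - 2*v + 8) dv.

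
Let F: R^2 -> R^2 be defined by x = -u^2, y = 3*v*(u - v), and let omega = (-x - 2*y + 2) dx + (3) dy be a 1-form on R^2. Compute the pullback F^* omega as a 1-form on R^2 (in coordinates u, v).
F^* omega = (-2*u^3 + 12*u^2*v - 12*u*v^2 - 4*u + 9*v) du + (9*u - 18*v) dv

Using F^*(f dg) = (f ∘ F) d(g ∘ F), substitute each coordinate x_i by F_i(u, v) in f_i, and replace dx_i by d F_i = (∂F_i/∂u) du + (∂F_i/∂v) dv.
  For the x component: f_1(F) = u^2 - 6*u*v + 6*v^2 + 2; d F_1 = (-2*u) du + (0) dv
  For the y component: f_2(F) = 3; d F_2 = (3*v) du + (3*u - 6*v) dv
Combining and collecting du, dv coefficients:
  coeff of du: -2*u^3 + 12*u^2*v - 12*u*v^2 - 4*u + 9*v
  coeff of dv: 9*u - 18*v
F^* omega = (-2*u^3 + 12*u^2*v - 12*u*v^2 - 4*u + 9*v) du + (9*u - 18*v) dv.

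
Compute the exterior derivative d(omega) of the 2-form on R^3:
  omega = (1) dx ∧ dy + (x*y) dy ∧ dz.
d(omega) = (y) dx ∧ dy ∧ dz

For a 2-form omega = sum_{i<j} g_{ij} dx_i ∧ dx_j, the exterior derivative is
  d(omega) = sum_{i<j} d(g_{ij}) ∧ dx_i ∧ dx_j = sum_{i<j, k} (∂g_{ij}/∂x_k) dx_k ∧ dx_i ∧ dx_j.
Expand each term, using dx_k ∧ dx_i ∧ dx_j = sgn(permutation) dx_{(a)} ∧ dx_{(b)} ∧ dx_{(c)} with (a < b < c) sorted:
  d(x*y) includes (∂/∂x)(x*y) dx = (y) dx, which multiplied by dy ∧ dz gives (y) dx ∧ dy ∧ dz
Collecting like 3-forms: d(omega) = (y) dx ∧ dy ∧ dz.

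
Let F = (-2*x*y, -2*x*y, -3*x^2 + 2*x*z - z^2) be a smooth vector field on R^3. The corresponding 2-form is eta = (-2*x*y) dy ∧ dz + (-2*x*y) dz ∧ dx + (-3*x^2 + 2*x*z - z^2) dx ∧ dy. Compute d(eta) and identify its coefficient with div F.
d(eta) = (-2*y - 2*z) dx ∧ dy ∧ dz; div F = -2*y - 2*z

For a 2-form in R^3 of the form above, applying d gives a 3-form with coefficient ∂P/∂x + ∂Q/∂y + ∂R/∂z:
  ∂P/∂x = -2*y
  ∂Q/∂y = -2*x
  ∂R/∂z = 2*x - 2*z
Sum = -2*y - 2*z, which is exactly div F.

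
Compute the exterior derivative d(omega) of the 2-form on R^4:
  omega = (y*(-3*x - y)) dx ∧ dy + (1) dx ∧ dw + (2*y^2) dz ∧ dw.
d(omega) = (4*y) dy ∧ dz ∧ dw

For a 2-form omega = sum_{i<j} g_{ij} dx_i ∧ dx_j, the exterior derivative is
  d(omega) = sum_{i<j} d(g_{ij}) ∧ dx_i ∧ dx_j = sum_{i<j, k} (∂g_{ij}/∂x_k) dx_k ∧ dx_i ∧ dx_j.
Expand each term, using dx_k ∧ dx_i ∧ dx_j = sgn(permutation) dx_{(a)} ∧ dx_{(b)} ∧ dx_{(c)} with (a < b < c) sorted:
  d(2*y^2) includes (∂/∂y)(2*y^2) dy = (4*y) dy, which multiplied by dz ∧ dw gives (4*y) dy ∧ dz ∧ dw
Collecting like 3-forms: d(omega) = (4*y) dy ∧ dz ∧ dw.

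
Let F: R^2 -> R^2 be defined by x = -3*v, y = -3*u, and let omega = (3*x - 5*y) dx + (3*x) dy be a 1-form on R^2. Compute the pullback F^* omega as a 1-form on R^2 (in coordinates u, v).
F^* omega = (27*v) du + (-45*u + 27*v) dv

Using F^*(f dg) = (f ∘ F) d(g ∘ F), substitute each coordinate x_i by F_i(u, v) in f_i, and replace dx_i by d F_i = (∂F_i/∂u) du + (∂F_i/∂v) dv.
  For the x component: f_1(F) = 15*u - 9*v; d F_1 = (0) du + (-3) dv
  For the y component: f_2(F) = -9*v; d F_2 = (-3) du + (0) dv
Combining and collecting du, dv coefficients:
  coeff of du: 27*v
  coeff of dv: -45*u + 27*v
F^* omega = (27*v) du + (-45*u + 27*v) dv.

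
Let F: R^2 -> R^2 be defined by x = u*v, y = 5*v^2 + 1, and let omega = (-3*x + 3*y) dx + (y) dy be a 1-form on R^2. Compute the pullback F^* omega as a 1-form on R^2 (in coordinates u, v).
F^* omega = (3*v*(-u*v + 5*v^2 + 1)) du + (-3*u^2*v + 15*u*v^2 + 3*u + 50*v^3 + 10*v) dv

Using F^*(f dg) = (f ∘ F) d(g ∘ F), substitute each coordinate x_i by F_i(u, v) in f_i, and replace dx_i by d F_i = (∂F_i/∂u) du + (∂F_i/∂v) dv.
  For the x component: f_1(F) = -3*u*v + 15*v^2 + 3; d F_1 = (v) du + (u) dv
  For the y component: f_2(F) = 5*v^2 + 1; d F_2 = (0) du + (10*v) dv
Combining and collecting du, dv coefficients:
  coeff of du: 3*v*(-u*v + 5*v^2 + 1)
  coeff of dv: -3*u^2*v + 15*u*v^2 + 3*u + 50*v^3 + 10*v
F^* omega = (3*v*(-u*v + 5*v^2 + 1)) du + (-3*u^2*v + 15*u*v^2 + 3*u + 50*v^3 + 10*v) dv.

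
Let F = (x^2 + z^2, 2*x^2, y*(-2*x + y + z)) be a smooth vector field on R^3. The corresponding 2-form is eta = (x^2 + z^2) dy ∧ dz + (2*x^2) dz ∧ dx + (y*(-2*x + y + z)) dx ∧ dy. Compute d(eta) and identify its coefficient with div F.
d(eta) = (2*x + y) dx ∧ dy ∧ dz; div F = 2*x + y

For a 2-form in R^3 of the form above, applying d gives a 3-form with coefficient ∂P/∂x + ∂Q/∂y + ∂R/∂z:
  ∂P/∂x = 2*x
  ∂Q/∂y = 0
  ∂R/∂z = y
Sum = 2*x + y, which is exactly div F.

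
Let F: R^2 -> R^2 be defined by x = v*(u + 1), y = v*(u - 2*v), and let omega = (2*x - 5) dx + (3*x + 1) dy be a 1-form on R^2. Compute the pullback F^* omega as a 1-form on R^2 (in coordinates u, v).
F^* omega = (v*(5*u*v + 5*v - 4)) du + (5*u^2*v - 12*u*v^2 + 7*u*v - 4*u - 12*v^2 - 2*v - 5) dv

Using F^*(f dg) = (f ∘ F) d(g ∘ F), substitute each coordinate x_i by F_i(u, v) in f_i, and replace dx_i by d F_i = (∂F_i/∂u) du + (∂F_i/∂v) dv.
  For the x component: f_1(F) = 2*u*v + 2*v - 5; d F_1 = (v) du + (u + 1) dv
  For the y component: f_2(F) = 3*u*v + 3*v + 1; d F_2 = (v) du + (u - 4*v) dv
Combining and collecting du, dv coefficients:
  coeff of du: v*(5*u*v + 5*v - 4)
  coeff of dv: 5*u^2*v - 12*u*v^2 + 7*u*v - 4*u - 12*v^2 - 2*v - 5
F^* omega = (v*(5*u*v + 5*v - 4)) du + (5*u^2*v - 12*u*v^2 + 7*u*v - 4*u - 12*v^2 - 2*v - 5) dv.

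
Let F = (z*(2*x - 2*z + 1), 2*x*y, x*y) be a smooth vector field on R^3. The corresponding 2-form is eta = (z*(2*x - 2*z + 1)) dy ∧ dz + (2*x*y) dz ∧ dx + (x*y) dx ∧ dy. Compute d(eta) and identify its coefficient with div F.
d(eta) = (2*x + 2*z) dx ∧ dy ∧ dz; div F = 2*x + 2*z

For a 2-form in R^3 of the form above, applying d gives a 3-form with coefficient ∂P/∂x + ∂Q/∂y + ∂R/∂z:
  ∂P/∂x = 2*z
  ∂Q/∂y = 2*x
  ∂R/∂z = 0
Sum = 2*x + 2*z, which is exactly div F.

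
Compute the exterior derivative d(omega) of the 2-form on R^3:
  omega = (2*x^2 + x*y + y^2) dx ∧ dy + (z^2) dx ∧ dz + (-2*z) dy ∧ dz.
d(omega) = 0

For a 2-form omega = sum_{i<j} g_{ij} dx_i ∧ dx_j, the exterior derivative is
  d(omega) = sum_{i<j} d(g_{ij}) ∧ dx_i ∧ dx_j = sum_{i<j, k} (∂g_{ij}/∂x_k) dx_k ∧ dx_i ∧ dx_j.
Expand each term, using dx_k ∧ dx_i ∧ dx_j = sgn(permutation) dx_{(a)} ∧ dx_{(b)} ∧ dx_{(c)} with (a < b < c) sorted:

Collecting like 3-forms: d(omega) = 0.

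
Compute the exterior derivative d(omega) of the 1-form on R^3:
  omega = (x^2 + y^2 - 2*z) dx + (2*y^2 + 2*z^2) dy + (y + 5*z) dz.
d(omega) = (-2*y) dx ∧ dy + (2) dx ∧ dz + (1 - 4*z) dy ∧ dz

For a 1-form omega = sum_i f_i dx_i, the exterior derivative is
  d(omega) = sum_{i < j} (∂f_j/∂x_i - ∂f_i/∂x_j) dx_i ∧ dx_j.
  coefficient of dx ∧ dy: ∂f_2/∂x - ∂f_1/∂y = ∂(2*y^2 + 2*z^2)/∂x - ∂(x^2 + y^2 - 2*z)/∂y = -2*y
  coefficient of dx ∧ dz: ∂f_3/∂x - ∂f_1/∂z = ∂(y + 5*z)/∂x - ∂(x^2 + y^2 - 2*z)/∂z = 2
  coefficient of dy ∧ dz: ∂f_3/∂y - ∂f_2/∂z = ∂(y + 5*z)/∂y - ∂(2*y^2 + 2*z^2)/∂z = 1 - 4*z
Assembling: d(omega) = (-2*y) dx ∧ dy + (2) dx ∧ dz + (1 - 4*z) dy ∧ dz.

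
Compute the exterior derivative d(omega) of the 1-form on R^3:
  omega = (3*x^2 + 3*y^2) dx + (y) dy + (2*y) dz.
d(omega) = (-6*y) dx ∧ dy + (2) dy ∧ dz

For a 1-form omega = sum_i f_i dx_i, the exterior derivative is
  d(omega) = sum_{i < j} (∂f_j/∂x_i - ∂f_i/∂x_j) dx_i ∧ dx_j.
  coefficient of dx ∧ dy: ∂f_2/∂x - ∂f_1/∂y = ∂(y)/∂x - ∂(3*x^2 + 3*y^2)/∂y = -6*y
  coefficient of dy ∧ dz: ∂f_3/∂y - ∂f_2/∂z = ∂(2*y)/∂y - ∂(y)/∂z = 2
Assembling: d(omega) = (-6*y) dx ∧ dy + (2) dy ∧ dz.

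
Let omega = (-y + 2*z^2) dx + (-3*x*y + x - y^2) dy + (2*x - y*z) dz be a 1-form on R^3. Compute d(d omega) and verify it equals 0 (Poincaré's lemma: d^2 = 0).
d(d omega) = 0

Step 1: d omega = sum_{i<j} (∂f_j/∂x_i - ∂f_i/∂x_j) dx_i ∧ dx_j:
  coeff of dx ∧ dy: 2 - 3*y
  coeff of dx ∧ dz: 2 - 4*z
  coeff of dy ∧ dz: -z
Step 2: Apply d again to each 2-form coefficient. The only possible 3-form in R^3 is dx ∧ dy ∧ dz, with coefficient
  ∂(coeff of dy∧dz)/∂x - ∂(coeff of dx∧dz)/∂y + ∂(coeff of dx∧dy)/∂z
  = ∂/∂x (-z) - ∂/∂y (2 - 4*z) + ∂/∂z (2 - 3*y).
Each of these terms simplifies to sums of mixed partials that cancel in pairs. The result is 0 (by equality of mixed partials for smooth functions — Schwarz / Clairaut).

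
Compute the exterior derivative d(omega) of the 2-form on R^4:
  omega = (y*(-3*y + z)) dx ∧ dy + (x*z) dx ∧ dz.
d(omega) = (y) dx ∧ dy ∧ dz

For a 2-form omega = sum_{i<j} g_{ij} dx_i ∧ dx_j, the exterior derivative is
  d(omega) = sum_{i<j} d(g_{ij}) ∧ dx_i ∧ dx_j = sum_{i<j, k} (∂g_{ij}/∂x_k) dx_k ∧ dx_i ∧ dx_j.
Expand each term, using dx_k ∧ dx_i ∧ dx_j = sgn(permutation) dx_{(a)} ∧ dx_{(b)} ∧ dx_{(c)} with (a < b < c) sorted:
  d(y*(-3*y + z)) includes (∂/∂z)(y*(-3*y + z)) dz = (y) dz, which multiplied by dx ∧ dy gives (y) dx ∧ dy ∧ dz
Collecting like 3-forms: d(omega) = (y) dx ∧ dy ∧ dz.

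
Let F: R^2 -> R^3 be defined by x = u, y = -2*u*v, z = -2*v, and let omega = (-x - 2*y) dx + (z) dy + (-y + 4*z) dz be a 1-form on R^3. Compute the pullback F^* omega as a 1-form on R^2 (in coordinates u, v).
F^* omega = (4*u*v - u + 4*v^2) du + (16*v) dv

Using F^*(f dg) = (f ∘ F) d(g ∘ F), substitute each coordinate x_i by F_i(u, v) in f_i, and replace dx_i by d F_i = (∂F_i/∂u) du + (∂F_i/∂v) dv.
  For the x component: f_1(F) = u*(4*v - 1); d F_1 = (1) du + (0) dv
  For the y component: f_2(F) = -2*v; d F_2 = (-2*v) du + (-2*u) dv
  For the z component: f_3(F) = 2*v*(u - 4); d F_3 = (0) du + (-2) dv
Combining and collecting du, dv coefficients:
  coeff of du: 4*u*v - u + 4*v^2
  coeff of dv: 16*v
F^* omega = (4*u*v - u + 4*v^2) du + (16*v) dv.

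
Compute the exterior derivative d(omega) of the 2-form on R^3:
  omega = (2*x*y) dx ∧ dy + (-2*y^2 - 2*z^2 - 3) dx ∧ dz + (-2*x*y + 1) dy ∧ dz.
d(omega) = (2*y) dx ∧ dy ∧ dz

For a 2-form omega = sum_{i<j} g_{ij} dx_i ∧ dx_j, the exterior derivative is
  d(omega) = sum_{i<j} d(g_{ij}) ∧ dx_i ∧ dx_j = sum_{i<j, k} (∂g_{ij}/∂x_k) dx_k ∧ dx_i ∧ dx_j.
Expand each term, using dx_k ∧ dx_i ∧ dx_j = sgn(permutation) dx_{(a)} ∧ dx_{(b)} ∧ dx_{(c)} with (a < b < c) sorted:
  d(-2*y^2 - 2*z^2 - 3) includes (∂/∂y)(-2*y^2 - 2*z^2 - 3) dy = (-4*y) dy, which multiplied by dx ∧ dz gives (4*y) dx ∧ dy ∧ dz
  d(-2*x*y + 1) includes (∂/∂x)(-2*x*y + 1) dx = (-2*y) dx, which multiplied by dy ∧ dz gives (-2*y) dx ∧ dy ∧ dz
Collecting like 3-forms: d(omega) = (2*y) dx ∧ dy ∧ dz.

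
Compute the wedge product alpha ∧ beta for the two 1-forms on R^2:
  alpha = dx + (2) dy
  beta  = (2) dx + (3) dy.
alpha ∧ beta = (-1) dx ∧ dy

Distribute the wedge, using dx_i ∧ dx_j = -dx_j ∧ dx_i and dx_i ∧ dx_i = 0. For each pair (i, j) with i < j, the coefficient of dx_i ∧ dx_j in alpha ∧ beta is (alpha_i * beta_j - alpha_j * beta_i). Collecting: alpha ∧ beta = (-1) dx ∧ dy.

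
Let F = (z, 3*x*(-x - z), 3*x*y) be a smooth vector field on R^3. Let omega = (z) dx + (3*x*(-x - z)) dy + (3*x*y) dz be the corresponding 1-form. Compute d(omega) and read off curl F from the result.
d(omega) = (6*x) dy ∧ dz + (1 - 3*y) dz ∧ dx + (-6*x - 3*z) dx ∧ dy; curl F = (6*x, 1 - 3*y, -6*x - 3*z)

d omega = sum_{i<j} (∂f_j/∂x_i - ∂f_i/∂x_j) dx_i ∧ dx_j. Under the identification (dy ∧ dz, dz ∧ dx, dx ∧ dy) ↔ (e_x, e_y, e_z), the coefficients are exactly the components of curl F. Compute:
  ∂R/∂y - ∂Q/∂z = (3*x) - (-3*x) = 6*x
  ∂P/∂z - ∂R/∂x = (1) - (3*y) = 1 - 3*y
  ∂Q/∂x - ∂P/∂y = (-6*x - 3*z) - (0) = -6*x - 3*z.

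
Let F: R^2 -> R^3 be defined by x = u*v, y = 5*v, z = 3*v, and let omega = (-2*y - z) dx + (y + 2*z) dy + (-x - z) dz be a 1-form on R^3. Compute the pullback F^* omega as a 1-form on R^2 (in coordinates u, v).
F^* omega = (-13*v^2) du + (2*v*(23 - 8*u)) dv

Using F^*(f dg) = (f ∘ F) d(g ∘ F), substitute each coordinate x_i by F_i(u, v) in f_i, and replace dx_i by d F_i = (∂F_i/∂u) du + (∂F_i/∂v) dv.
  For the x component: f_1(F) = -13*v; d F_1 = (v) du + (u) dv
  For the y component: f_2(F) = 11*v; d F_2 = (0) du + (5) dv
  For the z component: f_3(F) = v*(-u - 3); d F_3 = (0) du + (3) dv
Combining and collecting du, dv coefficients:
  coeff of du: -13*v^2
  coeff of dv: 2*v*(23 - 8*u)
F^* omega = (-13*v^2) du + (2*v*(23 - 8*u)) dv.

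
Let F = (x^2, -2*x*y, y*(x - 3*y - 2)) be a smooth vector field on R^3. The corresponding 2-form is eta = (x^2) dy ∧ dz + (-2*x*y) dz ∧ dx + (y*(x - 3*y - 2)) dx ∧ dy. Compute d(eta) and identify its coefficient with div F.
d(eta) = (0) dx ∧ dy ∧ dz; div F = 0

For a 2-form in R^3 of the form above, applying d gives a 3-form with coefficient ∂P/∂x + ∂Q/∂y + ∂R/∂z:
  ∂P/∂x = 2*x
  ∂Q/∂y = -2*x
  ∂R/∂z = 0
Sum = 0, which is exactly div F.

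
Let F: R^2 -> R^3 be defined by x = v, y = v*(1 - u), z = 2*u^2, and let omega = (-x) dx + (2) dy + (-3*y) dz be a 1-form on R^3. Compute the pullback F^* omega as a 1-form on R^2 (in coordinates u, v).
F^* omega = (2*v*(6*u^2 - 6*u - 1)) du + (-2*u - v + 2) dv

Using F^*(f dg) = (f ∘ F) d(g ∘ F), substitute each coordinate x_i by F_i(u, v) in f_i, and replace dx_i by d F_i = (∂F_i/∂u) du + (∂F_i/∂v) dv.
  For the x component: f_1(F) = -v; d F_1 = (0) du + (1) dv
  For the y component: f_2(F) = 2; d F_2 = (-v) du + (1 - u) dv
  For the z component: f_3(F) = 3*v*(u - 1); d F_3 = (4*u) du + (0) dv
Combining and collecting du, dv coefficients:
  coeff of du: 2*v*(6*u^2 - 6*u - 1)
  coeff of dv: -2*u - v + 2
F^* omega = (2*v*(6*u^2 - 6*u - 1)) du + (-2*u - v + 2) dv.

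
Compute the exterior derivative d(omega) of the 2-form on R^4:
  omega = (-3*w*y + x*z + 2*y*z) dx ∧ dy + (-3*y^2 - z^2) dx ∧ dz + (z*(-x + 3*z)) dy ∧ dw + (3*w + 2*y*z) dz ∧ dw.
d(omega) = (x + 8*y) dx ∧ dy ∧ dz + (-3*y - z) dx ∧ dy ∧ dw + (x - 4*z) dy ∧ dz ∧ dw

For a 2-form omega = sum_{i<j} g_{ij} dx_i ∧ dx_j, the exterior derivative is
  d(omega) = sum_{i<j} d(g_{ij}) ∧ dx_i ∧ dx_j = sum_{i<j, k} (∂g_{ij}/∂x_k) dx_k ∧ dx_i ∧ dx_j.
Expand each term, using dx_k ∧ dx_i ∧ dx_j = sgn(permutation) dx_{(a)} ∧ dx_{(b)} ∧ dx_{(c)} with (a < b < c) sorted:
  d(-3*w*y + x*z + 2*y*z) includes (∂/∂z)(-3*w*y + x*z + 2*y*z) dz = (x + 2*y) dz, which multiplied by dx ∧ dy gives (x + 2*y) dx ∧ dy ∧ dz
  d(-3*w*y + x*z + 2*y*z) includes (∂/∂w)(-3*w*y + x*z + 2*y*z) dw = (-3*y) dw, which multiplied by dx ∧ dy gives (-3*y) dx ∧ dy ∧ dw
  d(-3*y^2 - z^2) includes (∂/∂y)(-3*y^2 - z^2) dy = (-6*y) dy, which multiplied by dx ∧ dz gives (6*y) dx ∧ dy ∧ dz
  d(z*(-x + 3*z)) includes (∂/∂x)(z*(-x + 3*z)) dx = (-z) dx, which multiplied by dy ∧ dw gives (-z) dx ∧ dy ∧ dw
  d(z*(-x + 3*z)) includes (∂/∂z)(z*(-x + 3*z)) dz = (-x + 6*z) dz, which multiplied by dy ∧ dw gives (x - 6*z) dy ∧ dz ∧ dw
  d(3*w + 2*y*z) includes (∂/∂y)(3*w + 2*y*z) dy = (2*z) dy, which multiplied by dz ∧ dw gives (2*z) dy ∧ dz ∧ dw
Collecting like 3-forms: d(omega) = (x + 8*y) dx ∧ dy ∧ dz + (-3*y - z) dx ∧ dy ∧ dw + (x - 4*z) dy ∧ dz ∧ dw.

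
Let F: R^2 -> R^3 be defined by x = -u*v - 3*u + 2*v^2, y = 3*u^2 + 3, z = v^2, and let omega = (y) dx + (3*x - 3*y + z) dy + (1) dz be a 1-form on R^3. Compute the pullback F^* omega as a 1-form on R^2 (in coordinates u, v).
F^* omega = (-54*u^3 - 21*u^2*v - 63*u^2 + 42*u*v^2 - 54*u - 3*v - 9) du + (-3*u^3 + 12*u^2*v - 3*u + 14*v) dv

Using F^*(f dg) = (f ∘ F) d(g ∘ F), substitute each coordinate x_i by F_i(u, v) in f_i, and replace dx_i by d F_i = (∂F_i/∂u) du + (∂F_i/∂v) dv.
  For the x component: f_1(F) = 3*u^2 + 3; d F_1 = (-v - 3) du + (-u + 4*v) dv
  For the y component: f_2(F) = -9*u^2 - 3*u*v - 9*u + 7*v^2 - 9; d F_2 = (6*u) du + (0) dv
  For the z component: f_3(F) = 1; d F_3 = (0) du + (2*v) dv
Combining and collecting du, dv coefficients:
  coeff of du: -54*u^3 - 21*u^2*v - 63*u^2 + 42*u*v^2 - 54*u - 3*v - 9
  coeff of dv: -3*u^3 + 12*u^2*v - 3*u + 14*v
F^* omega = (-54*u^3 - 21*u^2*v - 63*u^2 + 42*u*v^2 - 54*u - 3*v - 9) du + (-3*u^3 + 12*u^2*v - 3*u + 14*v) dv.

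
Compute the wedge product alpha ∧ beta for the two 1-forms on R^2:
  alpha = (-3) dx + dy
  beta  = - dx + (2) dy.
alpha ∧ beta = (-5) dx ∧ dy

Distribute the wedge, using dx_i ∧ dx_j = -dx_j ∧ dx_i and dx_i ∧ dx_i = 0. For each pair (i, j) with i < j, the coefficient of dx_i ∧ dx_j in alpha ∧ beta is (alpha_i * beta_j - alpha_j * beta_i). Collecting: alpha ∧ beta = (-5) dx ∧ dy.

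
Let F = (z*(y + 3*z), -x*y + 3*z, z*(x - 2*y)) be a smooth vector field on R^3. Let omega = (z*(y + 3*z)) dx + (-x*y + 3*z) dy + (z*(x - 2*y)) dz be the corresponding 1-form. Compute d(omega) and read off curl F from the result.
d(omega) = (-2*z - 3) dy ∧ dz + (y + 5*z) dz ∧ dx + (-y - z) dx ∧ dy; curl F = (-2*z - 3, y + 5*z, -y - z)

d omega = sum_{i<j} (∂f_j/∂x_i - ∂f_i/∂x_j) dx_i ∧ dx_j. Under the identification (dy ∧ dz, dz ∧ dx, dx ∧ dy) ↔ (e_x, e_y, e_z), the coefficients are exactly the components of curl F. Compute:
  ∂R/∂y - ∂Q/∂z = (-2*z) - (3) = -2*z - 3
  ∂P/∂z - ∂R/∂x = (y + 6*z) - (z) = y + 5*z
  ∂Q/∂x - ∂P/∂y = (-y) - (z) = -y - z.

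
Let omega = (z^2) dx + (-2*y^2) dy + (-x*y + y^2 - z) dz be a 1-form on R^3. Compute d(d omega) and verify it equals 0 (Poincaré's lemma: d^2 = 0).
d(d omega) = 0

Step 1: d omega = sum_{i<j} (∂f_j/∂x_i - ∂f_i/∂x_j) dx_i ∧ dx_j:
  coeff of dx ∧ dy: 0
  coeff of dx ∧ dz: -y - 2*z
  coeff of dy ∧ dz: -x + 2*y
Step 2: Apply d again to each 2-form coefficient. The only possible 3-form in R^3 is dx ∧ dy ∧ dz, with coefficient
  ∂(coeff of dy∧dz)/∂x - ∂(coeff of dx∧dz)/∂y + ∂(coeff of dx∧dy)/∂z
  = ∂/∂x (-x + 2*y) - ∂/∂y (-y - 2*z) + ∂/∂z (0).
Each of these terms simplifies to sums of mixed partials that cancel in pairs. The result is 0 (by equality of mixed partials for smooth functions — Schwarz / Clairaut).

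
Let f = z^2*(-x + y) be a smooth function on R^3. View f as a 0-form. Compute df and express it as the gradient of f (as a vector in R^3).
df = (-z^2) dx + (z^2) dy + (2*z*(-x + y)) dz; grad f = (-z^2, z^2, 2*z*(-x + y))

For a 0-form f, d f = (∂f/∂x) dx + (∂f/∂y) dy + (∂f/∂z) dz. The components of the vector representation are exactly the entries of grad f in Cartesian coordinates:
  ∂f/∂x = -z^2
  ∂f/∂y = z^2
  ∂f/∂z = 2*z*(-x + y).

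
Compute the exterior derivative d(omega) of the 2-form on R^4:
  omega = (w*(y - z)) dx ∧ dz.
d(omega) = (-w) dx ∧ dy ∧ dz + (y - z) dx ∧ dz ∧ dw

For a 2-form omega = sum_{i<j} g_{ij} dx_i ∧ dx_j, the exterior derivative is
  d(omega) = sum_{i<j} d(g_{ij}) ∧ dx_i ∧ dx_j = sum_{i<j, k} (∂g_{ij}/∂x_k) dx_k ∧ dx_i ∧ dx_j.
Expand each term, using dx_k ∧ dx_i ∧ dx_j = sgn(permutation) dx_{(a)} ∧ dx_{(b)} ∧ dx_{(c)} with (a < b < c) sorted:
  d(w*(y - z)) includes (∂/∂y)(w*(y - z)) dy = (w) dy, which multiplied by dx ∧ dz gives (-w) dx ∧ dy ∧ dz
  d(w*(y - z)) includes (∂/∂w)(w*(y - z)) dw = (y - z) dw, which multiplied by dx ∧ dz gives (y - z) dx ∧ dz ∧ dw
Collecting like 3-forms: d(omega) = (-w) dx ∧ dy ∧ dz + (y - z) dx ∧ dz ∧ dw.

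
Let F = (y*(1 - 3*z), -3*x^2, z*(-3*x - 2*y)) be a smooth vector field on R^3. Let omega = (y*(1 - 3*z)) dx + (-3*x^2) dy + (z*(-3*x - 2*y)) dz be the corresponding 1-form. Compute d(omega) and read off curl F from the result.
d(omega) = (-2*z) dy ∧ dz + (-3*y + 3*z) dz ∧ dx + (-6*x + 3*z - 1) dx ∧ dy; curl F = (-2*z, -3*y + 3*z, -6*x + 3*z - 1)

d omega = sum_{i<j} (∂f_j/∂x_i - ∂f_i/∂x_j) dx_i ∧ dx_j. Under the identification (dy ∧ dz, dz ∧ dx, dx ∧ dy) ↔ (e_x, e_y, e_z), the coefficients are exactly the components of curl F. Compute:
  ∂R/∂y - ∂Q/∂z = (-2*z) - (0) = -2*z
  ∂P/∂z - ∂R/∂x = (-3*y) - (-3*z) = -3*y + 3*z
  ∂Q/∂x - ∂P/∂y = (-6*x) - (1 - 3*z) = -6*x + 3*z - 1.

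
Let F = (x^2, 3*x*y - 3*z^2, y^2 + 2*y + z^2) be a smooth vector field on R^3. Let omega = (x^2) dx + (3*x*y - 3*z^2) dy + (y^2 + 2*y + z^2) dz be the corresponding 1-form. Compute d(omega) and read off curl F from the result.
d(omega) = (2*y + 6*z + 2) dy ∧ dz + (0) dz ∧ dx + (3*y) dx ∧ dy; curl F = (2*y + 6*z + 2, 0, 3*y)

d omega = sum_{i<j} (∂f_j/∂x_i - ∂f_i/∂x_j) dx_i ∧ dx_j. Under the identification (dy ∧ dz, dz ∧ dx, dx ∧ dy) ↔ (e_x, e_y, e_z), the coefficients are exactly the components of curl F. Compute:
  ∂R/∂y - ∂Q/∂z = (2*y + 2) - (-6*z) = 2*y + 6*z + 2
  ∂P/∂z - ∂R/∂x = (0) - (0) = 0
  ∂Q/∂x - ∂P/∂y = (3*y) - (0) = 3*y.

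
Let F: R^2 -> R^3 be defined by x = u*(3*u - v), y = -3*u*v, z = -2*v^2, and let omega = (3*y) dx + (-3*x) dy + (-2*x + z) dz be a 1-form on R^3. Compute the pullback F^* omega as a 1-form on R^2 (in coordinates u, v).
F^* omega = (-27*u^2*v) du + (27*u^3 + 24*u^2*v - 8*u*v^2 + 8*v^3) dv

Using F^*(f dg) = (f ∘ F) d(g ∘ F), substitute each coordinate x_i by F_i(u, v) in f_i, and replace dx_i by d F_i = (∂F_i/∂u) du + (∂F_i/∂v) dv.
  For the x component: f_1(F) = -9*u*v; d F_1 = (6*u - v) du + (-u) dv
  For the y component: f_2(F) = 3*u*(-3*u + v); d F_2 = (-3*v) du + (-3*u) dv
  For the z component: f_3(F) = -6*u^2 + 2*u*v - 2*v^2; d F_3 = (0) du + (-4*v) dv
Combining and collecting du, dv coefficients:
  coeff of du: -27*u^2*v
  coeff of dv: 27*u^3 + 24*u^2*v - 8*u*v^2 + 8*v^3
F^* omega = (-27*u^2*v) du + (27*u^3 + 24*u^2*v - 8*u*v^2 + 8*v^3) dv.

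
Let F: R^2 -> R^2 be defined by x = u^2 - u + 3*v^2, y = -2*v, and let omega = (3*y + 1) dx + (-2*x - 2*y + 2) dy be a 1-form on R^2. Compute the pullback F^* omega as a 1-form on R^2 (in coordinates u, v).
F^* omega = (-12*u*v + 2*u + 6*v - 1) du + (4*u^2 - 4*u - 24*v^2 - 2*v - 4) dv

Using F^*(f dg) = (f ∘ F) d(g ∘ F), substitute each coordinate x_i by F_i(u, v) in f_i, and replace dx_i by d F_i = (∂F_i/∂u) du + (∂F_i/∂v) dv.
  For the x component: f_1(F) = 1 - 6*v; d F_1 = (2*u - 1) du + (6*v) dv
  For the y component: f_2(F) = -2*u^2 + 2*u - 6*v^2 + 4*v + 2; d F_2 = (0) du + (-2) dv
Combining and collecting du, dv coefficients:
  coeff of du: -12*u*v + 2*u + 6*v - 1
  coeff of dv: 4*u^2 - 4*u - 24*v^2 - 2*v - 4
F^* omega = (-12*u*v + 2*u + 6*v - 1) du + (4*u^2 - 4*u - 24*v^2 - 2*v - 4) dv.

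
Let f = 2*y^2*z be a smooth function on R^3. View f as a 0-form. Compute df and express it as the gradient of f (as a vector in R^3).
df = (0) dx + (4*y*z) dy + (2*y^2) dz; grad f = (0, 4*y*z, 2*y^2)

For a 0-form f, d f = (∂f/∂x) dx + (∂f/∂y) dy + (∂f/∂z) dz. The components of the vector representation are exactly the entries of grad f in Cartesian coordinates:
  ∂f/∂x = 0
  ∂f/∂y = 4*y*z
  ∂f/∂z = 2*y^2.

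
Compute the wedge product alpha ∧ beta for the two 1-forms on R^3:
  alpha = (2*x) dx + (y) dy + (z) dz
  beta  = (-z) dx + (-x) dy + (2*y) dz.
alpha ∧ beta = (-2*x^2 + y*z) dx ∧ dy + (4*x*y + z^2) dx ∧ dz + (x*z + 2*y^2) dy ∧ dz

Distribute the wedge, using dx_i ∧ dx_j = -dx_j ∧ dx_i and dx_i ∧ dx_i = 0. For each pair (i, j) with i < j, the coefficient of dx_i ∧ dx_j in alpha ∧ beta is (alpha_i * beta_j - alpha_j * beta_i). Collecting: alpha ∧ beta = (-2*x^2 + y*z) dx ∧ dy + (4*x*y + z^2) dx ∧ dz + (x*z + 2*y^2) dy ∧ dz.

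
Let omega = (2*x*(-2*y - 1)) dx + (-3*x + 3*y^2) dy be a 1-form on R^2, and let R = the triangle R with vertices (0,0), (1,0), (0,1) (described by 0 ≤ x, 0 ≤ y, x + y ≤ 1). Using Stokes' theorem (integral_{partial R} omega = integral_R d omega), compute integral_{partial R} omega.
integral_(partial R) omega = -5/6

Stokes: integral_partial_R omega = integral_R d omega with d omega = (∂Q/∂x - ∂P/∂y) dx ∧ dy.
  ∂Q/∂x = -3
  ∂P/∂y = -4*x
  integrand = ∂Q/∂x - ∂P/∂y = 4*x - 3.
Integrating over R: integral_0^1 integral_0^{1-x} (4*x - 3) dy dx = -5/6.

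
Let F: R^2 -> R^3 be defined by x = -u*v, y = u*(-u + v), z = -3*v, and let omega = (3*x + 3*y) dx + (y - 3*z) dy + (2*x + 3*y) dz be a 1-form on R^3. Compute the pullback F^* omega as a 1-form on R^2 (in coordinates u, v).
F^* omega = (2*u^3 + u*v^2 - 18*u*v + 9*v^2) du + (u*(2*u^2 + u*v + 9*u + 6*v)) dv

Using F^*(f dg) = (f ∘ F) d(g ∘ F), substitute each coordinate x_i by F_i(u, v) in f_i, and replace dx_i by d F_i = (∂F_i/∂u) du + (∂F_i/∂v) dv.
  For the x component: f_1(F) = -3*u^2; d F_1 = (-v) du + (-u) dv
  For the y component: f_2(F) = -u^2 + u*v + 9*v; d F_2 = (-2*u + v) du + (u) dv
  For the z component: f_3(F) = u*(-3*u + v); d F_3 = (0) du + (-3) dv
Combining and collecting du, dv coefficients:
  coeff of du: 2*u^3 + u*v^2 - 18*u*v + 9*v^2
  coeff of dv: u*(2*u^2 + u*v + 9*u + 6*v)
F^* omega = (2*u^3 + u*v^2 - 18*u*v + 9*v^2) du + (u*(2*u^2 + u*v + 9*u + 6*v)) dv.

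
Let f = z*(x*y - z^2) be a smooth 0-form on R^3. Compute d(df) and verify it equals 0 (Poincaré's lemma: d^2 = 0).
d(df) = 0

Step 1: df = sum_i (∂f/∂x_i) dx_i = (y*z) dx + (x*z) dy + (x*y - 3*z^2) dz.
Step 2: Apply d again. Using the 1-form formula, the coefficient of dx ∧ dy in d(df) is ∂^2 f/∂x ∂y - ∂^2 f/∂y ∂x = (z) - (z) = 0 (equality of mixed partials for smooth f).
Similarly for dx ∧ dz and dy ∧ dz — all coefficients vanish. So d(df) = 0.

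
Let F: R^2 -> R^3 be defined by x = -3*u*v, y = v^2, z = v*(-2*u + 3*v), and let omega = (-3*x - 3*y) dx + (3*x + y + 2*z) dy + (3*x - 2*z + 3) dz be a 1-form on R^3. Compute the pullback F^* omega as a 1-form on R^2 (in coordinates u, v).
F^* omega = (v*(-17*u*v + 21*v^2 - 6)) du + (-17*u^2*v - 35*u*v^2 - 6*u - 22*v^3 + 18*v) dv

Using F^*(f dg) = (f ∘ F) d(g ∘ F), substitute each coordinate x_i by F_i(u, v) in f_i, and replace dx_i by d F_i = (∂F_i/∂u) du + (∂F_i/∂v) dv.
  For the x component: f_1(F) = 3*v*(3*u - v); d F_1 = (-3*v) du + (-3*u) dv
  For the y component: f_2(F) = v*(-13*u + 7*v); d F_2 = (0) du + (2*v) dv
  For the z component: f_3(F) = -5*u*v - 6*v^2 + 3; d F_3 = (-2*v) du + (-2*u + 6*v) dv
Combining and collecting du, dv coefficients:
  coeff of du: v*(-17*u*v + 21*v^2 - 6)
  coeff of dv: -17*u^2*v - 35*u*v^2 - 6*u - 22*v^3 + 18*v
F^* omega = (v*(-17*u*v + 21*v^2 - 6)) du + (-17*u^2*v - 35*u*v^2 - 6*u - 22*v^3 + 18*v) dv.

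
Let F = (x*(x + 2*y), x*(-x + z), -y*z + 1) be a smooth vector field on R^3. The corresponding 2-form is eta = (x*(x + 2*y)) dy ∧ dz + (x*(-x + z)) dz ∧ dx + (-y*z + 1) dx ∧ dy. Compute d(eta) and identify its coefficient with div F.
d(eta) = (2*x + y) dx ∧ dy ∧ dz; div F = 2*x + y

For a 2-form in R^3 of the form above, applying d gives a 3-form with coefficient ∂P/∂x + ∂Q/∂y + ∂R/∂z:
  ∂P/∂x = 2*x + 2*y
  ∂Q/∂y = 0
  ∂R/∂z = -y
Sum = 2*x + y, which is exactly div F.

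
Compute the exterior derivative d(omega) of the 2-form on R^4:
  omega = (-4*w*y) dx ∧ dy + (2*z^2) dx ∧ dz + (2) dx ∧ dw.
d(omega) = (-4*y) dx ∧ dy ∧ dw

For a 2-form omega = sum_{i<j} g_{ij} dx_i ∧ dx_j, the exterior derivative is
  d(omega) = sum_{i<j} d(g_{ij}) ∧ dx_i ∧ dx_j = sum_{i<j, k} (∂g_{ij}/∂x_k) dx_k ∧ dx_i ∧ dx_j.
Expand each term, using dx_k ∧ dx_i ∧ dx_j = sgn(permutation) dx_{(a)} ∧ dx_{(b)} ∧ dx_{(c)} with (a < b < c) sorted:
  d(-4*w*y) includes (∂/∂w)(-4*w*y) dw = (-4*y) dw, which multiplied by dx ∧ dy gives (-4*y) dx ∧ dy ∧ dw
Collecting like 3-forms: d(omega) = (-4*y) dx ∧ dy ∧ dw.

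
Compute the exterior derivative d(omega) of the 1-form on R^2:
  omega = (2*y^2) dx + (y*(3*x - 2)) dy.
d(omega) = (-y) dx ∧ dy

For a 1-form omega = sum_i f_i dx_i, the exterior derivative is
  d(omega) = sum_{i < j} (∂f_j/∂x_i - ∂f_i/∂x_j) dx_i ∧ dx_j.
  coefficient of dx ∧ dy: ∂f_2/∂x - ∂f_1/∂y = ∂(y*(3*x - 2))/∂x - ∂(2*y^2)/∂y = -y
Assembling: d(omega) = (-y) dx ∧ dy.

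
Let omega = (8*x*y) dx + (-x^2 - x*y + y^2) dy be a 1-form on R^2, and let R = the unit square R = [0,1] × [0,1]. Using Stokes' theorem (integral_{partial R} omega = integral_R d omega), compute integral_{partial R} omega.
integral_(partial R) omega = -11/2

Stokes: integral_partial_R omega = integral_R d omega with d omega = (∂Q/∂x - ∂P/∂y) dx ∧ dy.
  ∂Q/∂x = -2*x - y
  ∂P/∂y = 8*x
  integrand = ∂Q/∂x - ∂P/∂y = -10*x - y.
Integrating over R: integral_0^1 integral_0^1 (-10*x - y) dx dy = -11/2.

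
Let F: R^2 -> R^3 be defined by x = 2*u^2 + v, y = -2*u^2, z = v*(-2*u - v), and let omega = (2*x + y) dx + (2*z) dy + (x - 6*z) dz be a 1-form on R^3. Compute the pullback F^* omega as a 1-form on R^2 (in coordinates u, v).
F^* omega = (8*u^3 + 12*u^2*v - 16*u*v^2 + 8*u*v - 12*v^3 - 2*v^2) du + (-4*u^3 - 28*u^2*v + 2*u^2 - 36*u*v^2 - 2*u*v - 12*v^3 - 2*v^2 + 2*v) dv

Using F^*(f dg) = (f ∘ F) d(g ∘ F), substitute each coordinate x_i by F_i(u, v) in f_i, and replace dx_i by d F_i = (∂F_i/∂u) du + (∂F_i/∂v) dv.
  For the x component: f_1(F) = 2*u^2 + 2*v; d F_1 = (4*u) du + (1) dv
  For the y component: f_2(F) = 2*v*(-2*u - v); d F_2 = (-4*u) du + (0) dv
  For the z component: f_3(F) = 2*u^2 + 12*u*v + 6*v^2 + v; d F_3 = (-2*v) du + (-2*u - 2*v) dv
Combining and collecting du, dv coefficients:
  coeff of du: 8*u^3 + 12*u^2*v - 16*u*v^2 + 8*u*v - 12*v^3 - 2*v^2
  coeff of dv: -4*u^3 - 28*u^2*v + 2*u^2 - 36*u*v^2 - 2*u*v - 12*v^3 - 2*v^2 + 2*v
F^* omega = (8*u^3 + 12*u^2*v - 16*u*v^2 + 8*u*v - 12*v^3 - 2*v^2) du + (-4*u^3 - 28*u^2*v + 2*u^2 - 36*u*v^2 - 2*u*v - 12*v^3 - 2*v^2 + 2*v) dv.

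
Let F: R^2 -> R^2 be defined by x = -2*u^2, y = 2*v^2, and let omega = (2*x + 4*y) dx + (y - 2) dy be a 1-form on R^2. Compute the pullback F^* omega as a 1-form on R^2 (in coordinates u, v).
F^* omega = (16*u*(u^2 - 2*v^2)) du + (8*v*(v^2 - 1)) dv

Using F^*(f dg) = (f ∘ F) d(g ∘ F), substitute each coordinate x_i by F_i(u, v) in f_i, and replace dx_i by d F_i = (∂F_i/∂u) du + (∂F_i/∂v) dv.
  For the x component: f_1(F) = -4*u^2 + 8*v^2; d F_1 = (-4*u) du + (0) dv
  For the y component: f_2(F) = 2*v^2 - 2; d F_2 = (0) du + (4*v) dv
Combining and collecting du, dv coefficients:
  coeff of du: 16*u*(u^2 - 2*v^2)
  coeff of dv: 8*v*(v^2 - 1)
F^* omega = (16*u*(u^2 - 2*v^2)) du + (8*v*(v^2 - 1)) dv.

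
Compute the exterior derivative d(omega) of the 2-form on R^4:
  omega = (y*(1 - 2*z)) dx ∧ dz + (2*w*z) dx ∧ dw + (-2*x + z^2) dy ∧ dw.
d(omega) = (2*z - 1) dx ∧ dy ∧ dz + (-2*w) dx ∧ dz ∧ dw + (-2) dx ∧ dy ∧ dw + (-2*z) dy ∧ dz ∧ dw

For a 2-form omega = sum_{i<j} g_{ij} dx_i ∧ dx_j, the exterior derivative is
  d(omega) = sum_{i<j} d(g_{ij}) ∧ dx_i ∧ dx_j = sum_{i<j, k} (∂g_{ij}/∂x_k) dx_k ∧ dx_i ∧ dx_j.
Expand each term, using dx_k ∧ dx_i ∧ dx_j = sgn(permutation) dx_{(a)} ∧ dx_{(b)} ∧ dx_{(c)} with (a < b < c) sorted:
  d(y*(1 - 2*z)) includes (∂/∂y)(y*(1 - 2*z)) dy = (1 - 2*z) dy, which multiplied by dx ∧ dz gives (2*z - 1) dx ∧ dy ∧ dz
  d(2*w*z) includes (∂/∂z)(2*w*z) dz = (2*w) dz, which multiplied by dx ∧ dw gives (-2*w) dx ∧ dz ∧ dw
  d(-2*x + z^2) includes (∂/∂x)(-2*x + z^2) dx = (-2) dx, which multiplied by dy ∧ dw gives (-2) dx ∧ dy ∧ dw
  d(-2*x + z^2) includes (∂/∂z)(-2*x + z^2) dz = (2*z) dz, which multiplied by dy ∧ dw gives (-2*z) dy ∧ dz ∧ dw
Collecting like 3-forms: d(omega) = (2*z - 1) dx ∧ dy ∧ dz + (-2*w) dx ∧ dz ∧ dw + (-2) dx ∧ dy ∧ dw + (-2*z) dy ∧ dz ∧ dw.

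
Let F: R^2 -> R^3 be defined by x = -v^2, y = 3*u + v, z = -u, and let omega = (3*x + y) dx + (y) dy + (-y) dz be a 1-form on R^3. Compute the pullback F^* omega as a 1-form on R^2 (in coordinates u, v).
F^* omega = (12*u + 4*v) du + (-6*u*v + 3*u + 6*v^3 - 2*v^2 + v) dv

Using F^*(f dg) = (f ∘ F) d(g ∘ F), substitute each coordinate x_i by F_i(u, v) in f_i, and replace dx_i by d F_i = (∂F_i/∂u) du + (∂F_i/∂v) dv.
  For the x component: f_1(F) = 3*u - 3*v^2 + v; d F_1 = (0) du + (-2*v) dv
  For the y component: f_2(F) = 3*u + v; d F_2 = (3) du + (1) dv
  For the z component: f_3(F) = -3*u - v; d F_3 = (-1) du + (0) dv
Combining and collecting du, dv coefficients:
  coeff of du: 12*u + 4*v
  coeff of dv: -6*u*v + 3*u + 6*v^3 - 2*v^2 + v
F^* omega = (12*u + 4*v) du + (-6*u*v + 3*u + 6*v^3 - 2*v^2 + v) dv.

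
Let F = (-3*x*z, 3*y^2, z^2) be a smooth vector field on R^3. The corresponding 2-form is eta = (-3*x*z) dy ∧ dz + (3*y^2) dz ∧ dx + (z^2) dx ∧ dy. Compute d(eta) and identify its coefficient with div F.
d(eta) = (6*y - z) dx ∧ dy ∧ dz; div F = 6*y - z

For a 2-form in R^3 of the form above, applying d gives a 3-form with coefficient ∂P/∂x + ∂Q/∂y + ∂R/∂z:
  ∂P/∂x = -3*z
  ∂Q/∂y = 6*y
  ∂R/∂z = 2*z
Sum = 6*y - z, which is exactly div F.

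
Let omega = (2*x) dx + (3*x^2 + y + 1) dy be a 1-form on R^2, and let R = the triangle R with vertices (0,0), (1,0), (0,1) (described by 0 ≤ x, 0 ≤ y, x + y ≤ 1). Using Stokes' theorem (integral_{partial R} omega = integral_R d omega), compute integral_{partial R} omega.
integral_(partial R) omega = 1

Stokes: integral_partial_R omega = integral_R d omega with d omega = (∂Q/∂x - ∂P/∂y) dx ∧ dy.
  ∂Q/∂x = 6*x
  ∂P/∂y = 0
  integrand = ∂Q/∂x - ∂P/∂y = 6*x.
Integrating over R: integral_0^1 integral_0^{1-x} (6*x) dy dx = 1.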